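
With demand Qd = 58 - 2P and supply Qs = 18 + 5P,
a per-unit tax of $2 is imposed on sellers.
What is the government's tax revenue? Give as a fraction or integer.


With tax on sellers, new supply: Qs' = 18 + 5(P - 2)
= 8 + 5P
New equilibrium quantity:
Q_new = 306/7
Tax revenue = tax * Q_new = 2 * 306/7 = 612/7

612/7


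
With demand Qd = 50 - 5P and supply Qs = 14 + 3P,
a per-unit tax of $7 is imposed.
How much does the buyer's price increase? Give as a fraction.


With a per-unit tax, the buyer's price increase depends on relative slopes.
Supply slope: d = 3, Demand slope: b = 5
Buyer's price increase = d * tax / (b + d)
= 3 * 7 / (5 + 3)
= 21 / 8 = 21/8

21/8


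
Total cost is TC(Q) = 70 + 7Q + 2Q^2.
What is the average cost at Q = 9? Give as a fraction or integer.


TC(9) = 70 + 7*9 + 2*9^2
TC(9) = 70 + 63 + 162 = 295
AC = TC/Q = 295/9 = 295/9

295/9


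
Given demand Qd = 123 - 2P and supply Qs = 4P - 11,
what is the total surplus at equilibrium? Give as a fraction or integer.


Find equilibrium: 123 - 2P = 4P - 11
123 + 11 = 6P
P* = 134/6 = 67/3
Q* = 4*67/3 - 11 = 235/3
Inverse demand: P = 123/2 - Q/2, so P_max = 123/2
Inverse supply: P = 11/4 + Q/4, so P_min = 11/4
CS = (1/2) * 235/3 * (123/2 - 67/3) = 55225/36
PS = (1/2) * 235/3 * (67/3 - 11/4) = 55225/72
TS = CS + PS = 55225/36 + 55225/72 = 55225/24

55225/24


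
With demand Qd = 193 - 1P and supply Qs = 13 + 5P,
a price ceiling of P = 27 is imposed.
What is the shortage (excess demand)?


At P = 27:
Qd = 193 - 1*27 = 166
Qs = 13 + 5*27 = 148
Shortage = Qd - Qs = 166 - 148 = 18

18


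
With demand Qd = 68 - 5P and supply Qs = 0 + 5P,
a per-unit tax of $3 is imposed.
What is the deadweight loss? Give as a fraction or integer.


Pre-tax equilibrium quantity: Q* = 34
Post-tax equilibrium quantity: Q_tax = 53/2
Reduction in quantity: Q* - Q_tax = 15/2
DWL = (1/2) * tax * (Q* - Q_tax)
DWL = (1/2) * 3 * 15/2 = 45/4

45/4


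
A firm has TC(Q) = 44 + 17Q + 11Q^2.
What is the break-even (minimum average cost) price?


AC(Q) = 44/Q + 17 + 11Q
To minimize: dAC/dQ = -44/Q^2 + 11 = 0
Q^2 = 44/11 = 4
Q* = 2
Min AC = 44/2 + 17 + 11*2
Min AC = 22 + 17 + 22 = 61

61


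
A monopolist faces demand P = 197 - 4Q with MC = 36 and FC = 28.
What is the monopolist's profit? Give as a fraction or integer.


MR = MC: 197 - 8Q = 36
Q* = 161/8
P* = 197 - 4*161/8 = 233/2
Profit = (P* - MC)*Q* - FC
= (233/2 - 36)*161/8 - 28
= 161/2*161/8 - 28
= 25921/16 - 28 = 25473/16

25473/16


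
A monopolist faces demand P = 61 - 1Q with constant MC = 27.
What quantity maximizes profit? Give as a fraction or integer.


TR = P*Q = (61 - 1Q)Q = 61Q - 1Q^2
MR = dTR/dQ = 61 - 2Q
Set MR = MC:
61 - 2Q = 27
34 = 2Q
Q* = 34/2 = 17

17


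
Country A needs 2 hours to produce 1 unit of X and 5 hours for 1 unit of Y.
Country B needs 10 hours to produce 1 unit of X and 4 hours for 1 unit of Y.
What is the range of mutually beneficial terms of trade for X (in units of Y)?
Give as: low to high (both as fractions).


Opportunity cost of X for Country A = hours_X / hours_Y = 2/5 = 2/5 units of Y
Opportunity cost of X for Country B = hours_X / hours_Y = 10/4 = 5/2 units of Y
Terms of trade must be between the two opportunity costs.
Range: 2/5 to 5/2

2/5 to 5/2


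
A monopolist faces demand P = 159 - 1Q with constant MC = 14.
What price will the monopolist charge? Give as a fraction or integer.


MR = 159 - 2Q
Set MR = MC: 159 - 2Q = 14
Q* = 145/2
Substitute into demand:
P* = 159 - 1*145/2 = 173/2

173/2


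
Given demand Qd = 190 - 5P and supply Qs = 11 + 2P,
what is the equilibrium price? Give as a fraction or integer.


At equilibrium, Qd = Qs.
190 - 5P = 11 + 2P
190 - 11 = 5P + 2P
179 = 7P
P* = 179/7 = 179/7

179/7


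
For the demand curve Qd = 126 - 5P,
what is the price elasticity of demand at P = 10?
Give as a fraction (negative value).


dQ/dP = -5
At P = 10: Q = 126 - 5*10 = 76
E = (dQ/dP)(P/Q) = (-5)(10/76) = -25/38

-25/38


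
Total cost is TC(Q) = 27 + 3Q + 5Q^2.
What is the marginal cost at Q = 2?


MC = dTC/dQ = 3 + 2*5*Q
At Q = 2:
MC = 3 + 10*2
MC = 3 + 20 = 23

23


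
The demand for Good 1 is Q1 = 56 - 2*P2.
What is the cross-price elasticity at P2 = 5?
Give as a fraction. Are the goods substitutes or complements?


dQ1/dP2 = -2
At P2 = 5: Q1 = 56 - 2*5 = 46
Exy = (dQ1/dP2)(P2/Q1) = -2 * 5 / 46 = -5/23
Since Exy < 0, the goods are complements.

-5/23 (complements)


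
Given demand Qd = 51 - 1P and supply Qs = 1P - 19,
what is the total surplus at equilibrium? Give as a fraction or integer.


Find equilibrium: 51 - 1P = 1P - 19
51 + 19 = 2P
P* = 70/2 = 35
Q* = 1*35 - 19 = 16
Inverse demand: P = 51 - Q/1, so P_max = 51
Inverse supply: P = 19 + Q/1, so P_min = 19
CS = (1/2) * 16 * (51 - 35) = 128
PS = (1/2) * 16 * (35 - 19) = 128
TS = CS + PS = 128 + 128 = 256

256


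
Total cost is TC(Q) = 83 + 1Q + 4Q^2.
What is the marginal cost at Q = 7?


MC = dTC/dQ = 1 + 2*4*Q
At Q = 7:
MC = 1 + 8*7
MC = 1 + 56 = 57

57


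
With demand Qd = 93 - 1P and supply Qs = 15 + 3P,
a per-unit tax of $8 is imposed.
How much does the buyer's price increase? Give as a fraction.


With a per-unit tax, the buyer's price increase depends on relative slopes.
Supply slope: d = 3, Demand slope: b = 1
Buyer's price increase = d * tax / (b + d)
= 3 * 8 / (1 + 3)
= 24 / 4 = 6

6


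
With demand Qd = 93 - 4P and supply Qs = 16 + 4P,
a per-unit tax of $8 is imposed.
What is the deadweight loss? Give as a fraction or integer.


Pre-tax equilibrium quantity: Q* = 109/2
Post-tax equilibrium quantity: Q_tax = 77/2
Reduction in quantity: Q* - Q_tax = 16
DWL = (1/2) * tax * (Q* - Q_tax)
DWL = (1/2) * 8 * 16 = 64

64


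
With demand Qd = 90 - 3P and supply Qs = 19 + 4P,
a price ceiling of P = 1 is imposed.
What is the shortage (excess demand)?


At P = 1:
Qd = 90 - 3*1 = 87
Qs = 19 + 4*1 = 23
Shortage = Qd - Qs = 87 - 23 = 64

64


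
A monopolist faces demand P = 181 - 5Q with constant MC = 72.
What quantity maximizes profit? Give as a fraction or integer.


TR = P*Q = (181 - 5Q)Q = 181Q - 5Q^2
MR = dTR/dQ = 181 - 10Q
Set MR = MC:
181 - 10Q = 72
109 = 10Q
Q* = 109/10 = 109/10

109/10


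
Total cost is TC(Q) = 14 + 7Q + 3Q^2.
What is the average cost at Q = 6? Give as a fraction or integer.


TC(6) = 14 + 7*6 + 3*6^2
TC(6) = 14 + 42 + 108 = 164
AC = TC/Q = 164/6 = 82/3

82/3


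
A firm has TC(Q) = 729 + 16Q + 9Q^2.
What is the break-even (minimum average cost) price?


AC(Q) = 729/Q + 16 + 9Q
To minimize: dAC/dQ = -729/Q^2 + 9 = 0
Q^2 = 729/9 = 81
Q* = 9
Min AC = 729/9 + 16 + 9*9
Min AC = 81 + 16 + 81 = 178

178


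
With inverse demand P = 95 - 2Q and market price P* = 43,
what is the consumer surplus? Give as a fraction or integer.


Maximum willingness to pay (at Q=0): P_max = 95
Quantity demanded at P* = 43:
Q* = (95 - 43)/2 = 26
CS = (1/2) * Q* * (P_max - P*)
CS = (1/2) * 26 * (95 - 43)
CS = (1/2) * 26 * 52 = 676

676


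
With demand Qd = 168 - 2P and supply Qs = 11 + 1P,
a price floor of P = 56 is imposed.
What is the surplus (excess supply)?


At P = 56:
Qd = 168 - 2*56 = 56
Qs = 11 + 1*56 = 67
Surplus = Qs - Qd = 67 - 56 = 11

11


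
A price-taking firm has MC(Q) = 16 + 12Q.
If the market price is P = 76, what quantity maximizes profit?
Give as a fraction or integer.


In perfect competition, profit is maximized where P = MC.
76 = 16 + 12Q
60 = 12Q
Q* = 60/12 = 5

5


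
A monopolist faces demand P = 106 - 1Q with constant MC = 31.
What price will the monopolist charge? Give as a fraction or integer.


MR = 106 - 2Q
Set MR = MC: 106 - 2Q = 31
Q* = 75/2
Substitute into demand:
P* = 106 - 1*75/2 = 137/2

137/2


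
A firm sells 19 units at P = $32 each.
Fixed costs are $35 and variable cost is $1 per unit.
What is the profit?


Total Revenue = P * Q = 32 * 19 = $608
Total Cost = FC + VC*Q = 35 + 1*19 = $54
Profit = TR - TC = 608 - 54 = $554

$554


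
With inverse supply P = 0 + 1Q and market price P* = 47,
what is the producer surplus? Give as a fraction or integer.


Minimum supply price (at Q=0): P_min = 0
Quantity supplied at P* = 47:
Q* = (47 - 0)/1 = 47
PS = (1/2) * Q* * (P* - P_min)
PS = (1/2) * 47 * (47 - 0)
PS = (1/2) * 47 * 47 = 2209/2

2209/2


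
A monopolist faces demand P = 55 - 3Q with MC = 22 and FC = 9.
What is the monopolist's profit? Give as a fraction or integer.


MR = MC: 55 - 6Q = 22
Q* = 11/2
P* = 55 - 3*11/2 = 77/2
Profit = (P* - MC)*Q* - FC
= (77/2 - 22)*11/2 - 9
= 33/2*11/2 - 9
= 363/4 - 9 = 327/4

327/4


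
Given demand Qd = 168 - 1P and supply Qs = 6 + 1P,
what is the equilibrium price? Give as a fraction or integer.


At equilibrium, Qd = Qs.
168 - 1P = 6 + 1P
168 - 6 = 1P + 1P
162 = 2P
P* = 162/2 = 81

81


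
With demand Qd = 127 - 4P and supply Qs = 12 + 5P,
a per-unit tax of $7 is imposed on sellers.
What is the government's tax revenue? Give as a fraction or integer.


With tax on sellers, new supply: Qs' = 12 + 5(P - 7)
= 5P - 23
New equilibrium quantity:
Q_new = 181/3
Tax revenue = tax * Q_new = 7 * 181/3 = 1267/3

1267/3


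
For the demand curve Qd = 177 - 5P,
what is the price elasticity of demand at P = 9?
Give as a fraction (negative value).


dQ/dP = -5
At P = 9: Q = 177 - 5*9 = 132
E = (dQ/dP)(P/Q) = (-5)(9/132) = -15/44

-15/44


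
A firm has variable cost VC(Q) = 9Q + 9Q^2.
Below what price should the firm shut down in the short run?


AVC(Q) = VC(Q)/Q = 9 + 9Q
AVC is increasing in Q, so minimum AVC is at Q -> 0+.
Min AVC = 9
The firm should shut down if P < 9.

9


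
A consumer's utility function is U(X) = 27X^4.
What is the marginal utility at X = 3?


MU = dU/dX = 27*4*X^(4-1)
MU = 108*X^3
At X = 3:
MU = 108 * 3^3
MU = 108 * 27 = 2916

2916


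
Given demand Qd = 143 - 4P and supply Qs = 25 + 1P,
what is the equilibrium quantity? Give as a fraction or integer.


First find equilibrium price:
143 - 4P = 25 + 1P
P* = 118/5 = 118/5
Then substitute into demand:
Q* = 143 - 4 * 118/5 = 243/5

243/5


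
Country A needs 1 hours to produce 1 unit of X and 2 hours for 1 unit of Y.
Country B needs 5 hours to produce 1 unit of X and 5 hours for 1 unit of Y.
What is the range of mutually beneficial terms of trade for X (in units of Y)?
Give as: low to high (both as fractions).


Opportunity cost of X for Country A = hours_X / hours_Y = 1/2 = 1/2 units of Y
Opportunity cost of X for Country B = hours_X / hours_Y = 5/5 = 1 units of Y
Terms of trade must be between the two opportunity costs.
Range: 1/2 to 1

1/2 to 1


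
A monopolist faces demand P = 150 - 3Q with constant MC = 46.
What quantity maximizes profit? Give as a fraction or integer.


TR = P*Q = (150 - 3Q)Q = 150Q - 3Q^2
MR = dTR/dQ = 150 - 6Q
Set MR = MC:
150 - 6Q = 46
104 = 6Q
Q* = 104/6 = 52/3

52/3


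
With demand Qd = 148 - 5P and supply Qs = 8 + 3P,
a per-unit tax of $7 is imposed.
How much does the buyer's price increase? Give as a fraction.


With a per-unit tax, the buyer's price increase depends on relative slopes.
Supply slope: d = 3, Demand slope: b = 5
Buyer's price increase = d * tax / (b + d)
= 3 * 7 / (5 + 3)
= 21 / 8 = 21/8

21/8


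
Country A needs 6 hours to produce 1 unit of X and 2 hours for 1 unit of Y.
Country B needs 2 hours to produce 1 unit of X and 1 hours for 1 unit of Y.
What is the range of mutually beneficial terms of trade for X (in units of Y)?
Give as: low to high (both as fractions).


Opportunity cost of X for Country A = hours_X / hours_Y = 6/2 = 3 units of Y
Opportunity cost of X for Country B = hours_X / hours_Y = 2/1 = 2 units of Y
Terms of trade must be between the two opportunity costs.
Range: 2 to 3

2 to 3


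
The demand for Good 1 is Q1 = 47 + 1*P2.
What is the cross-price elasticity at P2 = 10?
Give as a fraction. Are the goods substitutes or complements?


dQ1/dP2 = 1
At P2 = 10: Q1 = 47 + 1*10 = 57
Exy = (dQ1/dP2)(P2/Q1) = 1 * 10 / 57 = 10/57
Since Exy > 0, the goods are substitutes.

10/57 (substitutes)


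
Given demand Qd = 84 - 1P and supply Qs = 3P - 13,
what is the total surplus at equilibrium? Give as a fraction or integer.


Find equilibrium: 84 - 1P = 3P - 13
84 + 13 = 4P
P* = 97/4 = 97/4
Q* = 3*97/4 - 13 = 239/4
Inverse demand: P = 84 - Q/1, so P_max = 84
Inverse supply: P = 13/3 + Q/3, so P_min = 13/3
CS = (1/2) * 239/4 * (84 - 97/4) = 57121/32
PS = (1/2) * 239/4 * (97/4 - 13/3) = 57121/96
TS = CS + PS = 57121/32 + 57121/96 = 57121/24

57121/24


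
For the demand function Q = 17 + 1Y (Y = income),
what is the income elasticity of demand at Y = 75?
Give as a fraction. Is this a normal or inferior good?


dQ/dY = 1
At Y = 75: Q = 17 + 1*75 = 92
Ey = (dQ/dY)(Y/Q) = 1 * 75 / 92 = 75/92
Since Ey > 0, this is a normal good.

75/92 (normal good)


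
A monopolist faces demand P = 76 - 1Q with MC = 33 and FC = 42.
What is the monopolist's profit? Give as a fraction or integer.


MR = MC: 76 - 2Q = 33
Q* = 43/2
P* = 76 - 1*43/2 = 109/2
Profit = (P* - MC)*Q* - FC
= (109/2 - 33)*43/2 - 42
= 43/2*43/2 - 42
= 1849/4 - 42 = 1681/4

1681/4


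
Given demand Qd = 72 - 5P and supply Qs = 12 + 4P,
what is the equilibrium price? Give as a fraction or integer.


At equilibrium, Qd = Qs.
72 - 5P = 12 + 4P
72 - 12 = 5P + 4P
60 = 9P
P* = 60/9 = 20/3

20/3


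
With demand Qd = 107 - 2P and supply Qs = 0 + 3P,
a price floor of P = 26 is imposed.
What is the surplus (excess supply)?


At P = 26:
Qd = 107 - 2*26 = 55
Qs = 0 + 3*26 = 78
Surplus = Qs - Qd = 78 - 55 = 23

23


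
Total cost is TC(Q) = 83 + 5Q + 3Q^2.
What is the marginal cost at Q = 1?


MC = dTC/dQ = 5 + 2*3*Q
At Q = 1:
MC = 5 + 6*1
MC = 5 + 6 = 11

11


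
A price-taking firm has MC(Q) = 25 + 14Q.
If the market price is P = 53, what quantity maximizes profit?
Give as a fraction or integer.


In perfect competition, profit is maximized where P = MC.
53 = 25 + 14Q
28 = 14Q
Q* = 28/14 = 2

2


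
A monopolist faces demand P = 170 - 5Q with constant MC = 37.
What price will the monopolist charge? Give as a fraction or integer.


MR = 170 - 10Q
Set MR = MC: 170 - 10Q = 37
Q* = 133/10
Substitute into demand:
P* = 170 - 5*133/10 = 207/2

207/2


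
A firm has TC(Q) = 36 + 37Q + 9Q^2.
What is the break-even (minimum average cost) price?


AC(Q) = 36/Q + 37 + 9Q
To minimize: dAC/dQ = -36/Q^2 + 9 = 0
Q^2 = 36/9 = 4
Q* = 2
Min AC = 36/2 + 37 + 9*2
Min AC = 18 + 37 + 18 = 73

73


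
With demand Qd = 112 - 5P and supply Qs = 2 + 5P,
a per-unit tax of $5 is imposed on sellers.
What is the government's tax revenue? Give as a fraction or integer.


With tax on sellers, new supply: Qs' = 2 + 5(P - 5)
= 5P - 23
New equilibrium quantity:
Q_new = 89/2
Tax revenue = tax * Q_new = 5 * 89/2 = 445/2

445/2


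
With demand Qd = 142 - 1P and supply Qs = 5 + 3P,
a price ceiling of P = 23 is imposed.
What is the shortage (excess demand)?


At P = 23:
Qd = 142 - 1*23 = 119
Qs = 5 + 3*23 = 74
Shortage = Qd - Qs = 119 - 74 = 45

45


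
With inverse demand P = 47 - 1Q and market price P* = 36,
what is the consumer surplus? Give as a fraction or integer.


Maximum willingness to pay (at Q=0): P_max = 47
Quantity demanded at P* = 36:
Q* = (47 - 36)/1 = 11
CS = (1/2) * Q* * (P_max - P*)
CS = (1/2) * 11 * (47 - 36)
CS = (1/2) * 11 * 11 = 121/2

121/2


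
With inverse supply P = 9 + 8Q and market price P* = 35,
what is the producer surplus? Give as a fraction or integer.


Minimum supply price (at Q=0): P_min = 9
Quantity supplied at P* = 35:
Q* = (35 - 9)/8 = 13/4
PS = (1/2) * Q* * (P* - P_min)
PS = (1/2) * 13/4 * (35 - 9)
PS = (1/2) * 13/4 * 26 = 169/4

169/4


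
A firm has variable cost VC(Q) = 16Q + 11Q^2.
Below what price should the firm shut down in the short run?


AVC(Q) = VC(Q)/Q = 16 + 11Q
AVC is increasing in Q, so minimum AVC is at Q -> 0+.
Min AVC = 16
The firm should shut down if P < 16.

16


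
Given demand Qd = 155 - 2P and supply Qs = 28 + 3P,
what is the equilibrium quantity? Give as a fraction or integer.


First find equilibrium price:
155 - 2P = 28 + 3P
P* = 127/5 = 127/5
Then substitute into demand:
Q* = 155 - 2 * 127/5 = 521/5

521/5


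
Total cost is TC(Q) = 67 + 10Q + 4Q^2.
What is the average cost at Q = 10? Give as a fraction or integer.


TC(10) = 67 + 10*10 + 4*10^2
TC(10) = 67 + 100 + 400 = 567
AC = TC/Q = 567/10 = 567/10

567/10


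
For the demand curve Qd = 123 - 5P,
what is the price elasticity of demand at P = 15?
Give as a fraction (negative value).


dQ/dP = -5
At P = 15: Q = 123 - 5*15 = 48
E = (dQ/dP)(P/Q) = (-5)(15/48) = -25/16

-25/16


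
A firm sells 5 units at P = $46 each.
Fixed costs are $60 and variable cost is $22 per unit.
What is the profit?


Total Revenue = P * Q = 46 * 5 = $230
Total Cost = FC + VC*Q = 60 + 22*5 = $170
Profit = TR - TC = 230 - 170 = $60

$60


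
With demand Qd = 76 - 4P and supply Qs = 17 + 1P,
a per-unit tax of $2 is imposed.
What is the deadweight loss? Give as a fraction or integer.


Pre-tax equilibrium quantity: Q* = 144/5
Post-tax equilibrium quantity: Q_tax = 136/5
Reduction in quantity: Q* - Q_tax = 8/5
DWL = (1/2) * tax * (Q* - Q_tax)
DWL = (1/2) * 2 * 8/5 = 8/5

8/5


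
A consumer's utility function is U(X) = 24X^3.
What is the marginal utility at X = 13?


MU = dU/dX = 24*3*X^(3-1)
MU = 72*X^2
At X = 13:
MU = 72 * 13^2
MU = 72 * 169 = 12168

12168


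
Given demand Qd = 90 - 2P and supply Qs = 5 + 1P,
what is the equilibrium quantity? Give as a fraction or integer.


First find equilibrium price:
90 - 2P = 5 + 1P
P* = 85/3 = 85/3
Then substitute into demand:
Q* = 90 - 2 * 85/3 = 100/3

100/3


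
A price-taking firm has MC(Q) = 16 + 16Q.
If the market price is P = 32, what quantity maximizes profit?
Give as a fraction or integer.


In perfect competition, profit is maximized where P = MC.
32 = 16 + 16Q
16 = 16Q
Q* = 16/16 = 1

1


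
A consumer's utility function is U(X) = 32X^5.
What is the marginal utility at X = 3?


MU = dU/dX = 32*5*X^(5-1)
MU = 160*X^4
At X = 3:
MU = 160 * 3^4
MU = 160 * 81 = 12960

12960


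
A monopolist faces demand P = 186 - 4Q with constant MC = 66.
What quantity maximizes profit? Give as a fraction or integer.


TR = P*Q = (186 - 4Q)Q = 186Q - 4Q^2
MR = dTR/dQ = 186 - 8Q
Set MR = MC:
186 - 8Q = 66
120 = 8Q
Q* = 120/8 = 15

15


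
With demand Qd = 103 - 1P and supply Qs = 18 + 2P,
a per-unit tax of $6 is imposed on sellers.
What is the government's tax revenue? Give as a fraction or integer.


With tax on sellers, new supply: Qs' = 18 + 2(P - 6)
= 6 + 2P
New equilibrium quantity:
Q_new = 212/3
Tax revenue = tax * Q_new = 6 * 212/3 = 424

424


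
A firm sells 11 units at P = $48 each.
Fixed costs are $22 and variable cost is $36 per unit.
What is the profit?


Total Revenue = P * Q = 48 * 11 = $528
Total Cost = FC + VC*Q = 22 + 36*11 = $418
Profit = TR - TC = 528 - 418 = $110

$110


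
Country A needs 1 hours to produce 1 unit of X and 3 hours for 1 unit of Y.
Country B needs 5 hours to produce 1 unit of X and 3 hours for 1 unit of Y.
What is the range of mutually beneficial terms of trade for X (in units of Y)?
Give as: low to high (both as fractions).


Opportunity cost of X for Country A = hours_X / hours_Y = 1/3 = 1/3 units of Y
Opportunity cost of X for Country B = hours_X / hours_Y = 5/3 = 5/3 units of Y
Terms of trade must be between the two opportunity costs.
Range: 1/3 to 5/3

1/3 to 5/3


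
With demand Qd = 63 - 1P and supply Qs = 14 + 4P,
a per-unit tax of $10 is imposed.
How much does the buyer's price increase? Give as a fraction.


With a per-unit tax, the buyer's price increase depends on relative slopes.
Supply slope: d = 4, Demand slope: b = 1
Buyer's price increase = d * tax / (b + d)
= 4 * 10 / (1 + 4)
= 40 / 5 = 8

8


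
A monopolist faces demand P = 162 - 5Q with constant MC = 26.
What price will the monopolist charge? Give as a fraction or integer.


MR = 162 - 10Q
Set MR = MC: 162 - 10Q = 26
Q* = 68/5
Substitute into demand:
P* = 162 - 5*68/5 = 94

94


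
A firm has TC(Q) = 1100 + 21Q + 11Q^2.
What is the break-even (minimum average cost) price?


AC(Q) = 1100/Q + 21 + 11Q
To minimize: dAC/dQ = -1100/Q^2 + 11 = 0
Q^2 = 1100/11 = 100
Q* = 10
Min AC = 1100/10 + 21 + 11*10
Min AC = 110 + 21 + 110 = 241

241


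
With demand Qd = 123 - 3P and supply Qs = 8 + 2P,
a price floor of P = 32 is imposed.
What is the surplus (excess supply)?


At P = 32:
Qd = 123 - 3*32 = 27
Qs = 8 + 2*32 = 72
Surplus = Qs - Qd = 72 - 27 = 45

45


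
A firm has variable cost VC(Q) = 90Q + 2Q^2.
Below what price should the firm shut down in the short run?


AVC(Q) = VC(Q)/Q = 90 + 2Q
AVC is increasing in Q, so minimum AVC is at Q -> 0+.
Min AVC = 90
The firm should shut down if P < 90.

90


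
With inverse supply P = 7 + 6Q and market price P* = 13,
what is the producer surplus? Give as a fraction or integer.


Minimum supply price (at Q=0): P_min = 7
Quantity supplied at P* = 13:
Q* = (13 - 7)/6 = 1
PS = (1/2) * Q* * (P* - P_min)
PS = (1/2) * 1 * (13 - 7)
PS = (1/2) * 1 * 6 = 3

3


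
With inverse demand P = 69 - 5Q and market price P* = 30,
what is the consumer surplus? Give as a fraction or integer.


Maximum willingness to pay (at Q=0): P_max = 69
Quantity demanded at P* = 30:
Q* = (69 - 30)/5 = 39/5
CS = (1/2) * Q* * (P_max - P*)
CS = (1/2) * 39/5 * (69 - 30)
CS = (1/2) * 39/5 * 39 = 1521/10

1521/10


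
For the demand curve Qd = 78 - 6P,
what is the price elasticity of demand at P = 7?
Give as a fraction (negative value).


dQ/dP = -6
At P = 7: Q = 78 - 6*7 = 36
E = (dQ/dP)(P/Q) = (-6)(7/36) = -7/6

-7/6


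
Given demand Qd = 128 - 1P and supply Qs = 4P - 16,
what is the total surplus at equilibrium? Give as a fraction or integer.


Find equilibrium: 128 - 1P = 4P - 16
128 + 16 = 5P
P* = 144/5 = 144/5
Q* = 4*144/5 - 16 = 496/5
Inverse demand: P = 128 - Q/1, so P_max = 128
Inverse supply: P = 4 + Q/4, so P_min = 4
CS = (1/2) * 496/5 * (128 - 144/5) = 123008/25
PS = (1/2) * 496/5 * (144/5 - 4) = 30752/25
TS = CS + PS = 123008/25 + 30752/25 = 30752/5

30752/5


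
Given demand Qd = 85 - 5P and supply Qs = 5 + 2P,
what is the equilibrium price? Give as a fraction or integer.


At equilibrium, Qd = Qs.
85 - 5P = 5 + 2P
85 - 5 = 5P + 2P
80 = 7P
P* = 80/7 = 80/7

80/7


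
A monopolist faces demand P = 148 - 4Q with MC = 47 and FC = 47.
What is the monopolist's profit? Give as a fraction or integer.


MR = MC: 148 - 8Q = 47
Q* = 101/8
P* = 148 - 4*101/8 = 195/2
Profit = (P* - MC)*Q* - FC
= (195/2 - 47)*101/8 - 47
= 101/2*101/8 - 47
= 10201/16 - 47 = 9449/16

9449/16


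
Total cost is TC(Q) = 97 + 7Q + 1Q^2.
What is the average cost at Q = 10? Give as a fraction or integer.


TC(10) = 97 + 7*10 + 1*10^2
TC(10) = 97 + 70 + 100 = 267
AC = TC/Q = 267/10 = 267/10

267/10


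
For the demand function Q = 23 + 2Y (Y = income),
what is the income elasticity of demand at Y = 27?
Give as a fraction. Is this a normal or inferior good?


dQ/dY = 2
At Y = 27: Q = 23 + 2*27 = 77
Ey = (dQ/dY)(Y/Q) = 2 * 27 / 77 = 54/77
Since Ey > 0, this is a normal good.

54/77 (normal good)


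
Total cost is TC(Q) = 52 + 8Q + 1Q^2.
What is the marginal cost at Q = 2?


MC = dTC/dQ = 8 + 2*1*Q
At Q = 2:
MC = 8 + 2*2
MC = 8 + 4 = 12

12


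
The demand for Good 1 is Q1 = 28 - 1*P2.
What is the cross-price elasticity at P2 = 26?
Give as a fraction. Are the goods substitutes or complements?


dQ1/dP2 = -1
At P2 = 26: Q1 = 28 - 1*26 = 2
Exy = (dQ1/dP2)(P2/Q1) = -1 * 26 / 2 = -13
Since Exy < 0, the goods are complements.

-13 (complements)


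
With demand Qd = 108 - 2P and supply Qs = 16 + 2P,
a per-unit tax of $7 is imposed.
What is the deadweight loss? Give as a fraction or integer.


Pre-tax equilibrium quantity: Q* = 62
Post-tax equilibrium quantity: Q_tax = 55
Reduction in quantity: Q* - Q_tax = 7
DWL = (1/2) * tax * (Q* - Q_tax)
DWL = (1/2) * 7 * 7 = 49/2

49/2


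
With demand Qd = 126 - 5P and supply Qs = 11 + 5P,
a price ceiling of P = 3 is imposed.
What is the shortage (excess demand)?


At P = 3:
Qd = 126 - 5*3 = 111
Qs = 11 + 5*3 = 26
Shortage = Qd - Qs = 111 - 26 = 85

85


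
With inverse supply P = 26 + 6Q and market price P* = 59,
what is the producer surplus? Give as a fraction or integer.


Minimum supply price (at Q=0): P_min = 26
Quantity supplied at P* = 59:
Q* = (59 - 26)/6 = 11/2
PS = (1/2) * Q* * (P* - P_min)
PS = (1/2) * 11/2 * (59 - 26)
PS = (1/2) * 11/2 * 33 = 363/4

363/4


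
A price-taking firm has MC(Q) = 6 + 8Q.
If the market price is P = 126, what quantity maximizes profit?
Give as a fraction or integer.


In perfect competition, profit is maximized where P = MC.
126 = 6 + 8Q
120 = 8Q
Q* = 120/8 = 15

15


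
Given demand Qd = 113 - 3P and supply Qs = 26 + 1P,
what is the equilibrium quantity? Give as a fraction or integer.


First find equilibrium price:
113 - 3P = 26 + 1P
P* = 87/4 = 87/4
Then substitute into demand:
Q* = 113 - 3 * 87/4 = 191/4

191/4


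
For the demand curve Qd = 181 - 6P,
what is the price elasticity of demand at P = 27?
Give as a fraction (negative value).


dQ/dP = -6
At P = 27: Q = 181 - 6*27 = 19
E = (dQ/dP)(P/Q) = (-6)(27/19) = -162/19

-162/19


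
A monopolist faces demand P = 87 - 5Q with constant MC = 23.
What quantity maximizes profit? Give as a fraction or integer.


TR = P*Q = (87 - 5Q)Q = 87Q - 5Q^2
MR = dTR/dQ = 87 - 10Q
Set MR = MC:
87 - 10Q = 23
64 = 10Q
Q* = 64/10 = 32/5

32/5


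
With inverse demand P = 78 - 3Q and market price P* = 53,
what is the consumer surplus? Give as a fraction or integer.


Maximum willingness to pay (at Q=0): P_max = 78
Quantity demanded at P* = 53:
Q* = (78 - 53)/3 = 25/3
CS = (1/2) * Q* * (P_max - P*)
CS = (1/2) * 25/3 * (78 - 53)
CS = (1/2) * 25/3 * 25 = 625/6

625/6


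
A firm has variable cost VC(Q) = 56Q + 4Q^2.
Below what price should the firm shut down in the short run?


AVC(Q) = VC(Q)/Q = 56 + 4Q
AVC is increasing in Q, so minimum AVC is at Q -> 0+.
Min AVC = 56
The firm should shut down if P < 56.

56


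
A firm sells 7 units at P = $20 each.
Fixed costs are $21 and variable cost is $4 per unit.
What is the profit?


Total Revenue = P * Q = 20 * 7 = $140
Total Cost = FC + VC*Q = 21 + 4*7 = $49
Profit = TR - TC = 140 - 49 = $91

$91


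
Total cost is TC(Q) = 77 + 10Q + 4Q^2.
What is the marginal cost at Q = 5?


MC = dTC/dQ = 10 + 2*4*Q
At Q = 5:
MC = 10 + 8*5
MC = 10 + 40 = 50

50


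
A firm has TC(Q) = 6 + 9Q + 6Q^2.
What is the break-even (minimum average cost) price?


AC(Q) = 6/Q + 9 + 6Q
To minimize: dAC/dQ = -6/Q^2 + 6 = 0
Q^2 = 6/6 = 1
Q* = 1
Min AC = 6/1 + 9 + 6*1
Min AC = 6 + 9 + 6 = 21

21


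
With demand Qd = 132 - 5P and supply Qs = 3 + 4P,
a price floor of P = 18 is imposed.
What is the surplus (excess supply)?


At P = 18:
Qd = 132 - 5*18 = 42
Qs = 3 + 4*18 = 75
Surplus = Qs - Qd = 75 - 42 = 33

33


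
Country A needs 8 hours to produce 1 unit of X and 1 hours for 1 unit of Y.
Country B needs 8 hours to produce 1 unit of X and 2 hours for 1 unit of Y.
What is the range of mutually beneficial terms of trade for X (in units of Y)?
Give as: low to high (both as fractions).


Opportunity cost of X for Country A = hours_X / hours_Y = 8/1 = 8 units of Y
Opportunity cost of X for Country B = hours_X / hours_Y = 8/2 = 4 units of Y
Terms of trade must be between the two opportunity costs.
Range: 4 to 8

4 to 8


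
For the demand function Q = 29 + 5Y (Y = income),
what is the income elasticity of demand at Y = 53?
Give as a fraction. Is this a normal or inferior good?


dQ/dY = 5
At Y = 53: Q = 29 + 5*53 = 294
Ey = (dQ/dY)(Y/Q) = 5 * 53 / 294 = 265/294
Since Ey > 0, this is a normal good.

265/294 (normal good)


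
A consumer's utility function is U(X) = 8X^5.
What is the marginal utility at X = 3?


MU = dU/dX = 8*5*X^(5-1)
MU = 40*X^4
At X = 3:
MU = 40 * 3^4
MU = 40 * 81 = 3240

3240


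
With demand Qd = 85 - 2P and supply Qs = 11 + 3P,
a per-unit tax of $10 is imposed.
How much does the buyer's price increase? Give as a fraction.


With a per-unit tax, the buyer's price increase depends on relative slopes.
Supply slope: d = 3, Demand slope: b = 2
Buyer's price increase = d * tax / (b + d)
= 3 * 10 / (2 + 3)
= 30 / 5 = 6

6


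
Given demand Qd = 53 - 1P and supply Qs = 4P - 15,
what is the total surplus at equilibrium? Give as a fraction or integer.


Find equilibrium: 53 - 1P = 4P - 15
53 + 15 = 5P
P* = 68/5 = 68/5
Q* = 4*68/5 - 15 = 197/5
Inverse demand: P = 53 - Q/1, so P_max = 53
Inverse supply: P = 15/4 + Q/4, so P_min = 15/4
CS = (1/2) * 197/5 * (53 - 68/5) = 38809/50
PS = (1/2) * 197/5 * (68/5 - 15/4) = 38809/200
TS = CS + PS = 38809/50 + 38809/200 = 38809/40

38809/40


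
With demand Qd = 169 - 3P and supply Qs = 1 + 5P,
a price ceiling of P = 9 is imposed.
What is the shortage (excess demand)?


At P = 9:
Qd = 169 - 3*9 = 142
Qs = 1 + 5*9 = 46
Shortage = Qd - Qs = 142 - 46 = 96

96


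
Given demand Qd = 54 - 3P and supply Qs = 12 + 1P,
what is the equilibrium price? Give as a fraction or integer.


At equilibrium, Qd = Qs.
54 - 3P = 12 + 1P
54 - 12 = 3P + 1P
42 = 4P
P* = 42/4 = 21/2

21/2


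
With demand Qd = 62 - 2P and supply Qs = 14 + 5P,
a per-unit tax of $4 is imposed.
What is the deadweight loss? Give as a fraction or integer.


Pre-tax equilibrium quantity: Q* = 338/7
Post-tax equilibrium quantity: Q_tax = 298/7
Reduction in quantity: Q* - Q_tax = 40/7
DWL = (1/2) * tax * (Q* - Q_tax)
DWL = (1/2) * 4 * 40/7 = 80/7

80/7


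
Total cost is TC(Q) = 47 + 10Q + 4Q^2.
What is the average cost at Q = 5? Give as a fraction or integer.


TC(5) = 47 + 10*5 + 4*5^2
TC(5) = 47 + 50 + 100 = 197
AC = TC/Q = 197/5 = 197/5

197/5


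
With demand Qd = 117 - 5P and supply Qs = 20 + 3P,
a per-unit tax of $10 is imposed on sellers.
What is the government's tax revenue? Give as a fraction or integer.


With tax on sellers, new supply: Qs' = 20 + 3(P - 10)
= 3P - 10
New equilibrium quantity:
Q_new = 301/8
Tax revenue = tax * Q_new = 10 * 301/8 = 1505/4

1505/4


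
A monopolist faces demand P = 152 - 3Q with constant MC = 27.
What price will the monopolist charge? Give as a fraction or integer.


MR = 152 - 6Q
Set MR = MC: 152 - 6Q = 27
Q* = 125/6
Substitute into demand:
P* = 152 - 3*125/6 = 179/2

179/2


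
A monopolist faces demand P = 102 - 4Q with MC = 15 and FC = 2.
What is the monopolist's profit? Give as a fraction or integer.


MR = MC: 102 - 8Q = 15
Q* = 87/8
P* = 102 - 4*87/8 = 117/2
Profit = (P* - MC)*Q* - FC
= (117/2 - 15)*87/8 - 2
= 87/2*87/8 - 2
= 7569/16 - 2 = 7537/16

7537/16


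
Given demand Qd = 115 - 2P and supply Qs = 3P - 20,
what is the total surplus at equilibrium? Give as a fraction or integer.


Find equilibrium: 115 - 2P = 3P - 20
115 + 20 = 5P
P* = 135/5 = 27
Q* = 3*27 - 20 = 61
Inverse demand: P = 115/2 - Q/2, so P_max = 115/2
Inverse supply: P = 20/3 + Q/3, so P_min = 20/3
CS = (1/2) * 61 * (115/2 - 27) = 3721/4
PS = (1/2) * 61 * (27 - 20/3) = 3721/6
TS = CS + PS = 3721/4 + 3721/6 = 18605/12

18605/12


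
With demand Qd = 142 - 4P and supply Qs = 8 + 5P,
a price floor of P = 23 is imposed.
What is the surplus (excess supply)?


At P = 23:
Qd = 142 - 4*23 = 50
Qs = 8 + 5*23 = 123
Surplus = Qs - Qd = 123 - 50 = 73

73


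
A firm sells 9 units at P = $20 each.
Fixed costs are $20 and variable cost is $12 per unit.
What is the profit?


Total Revenue = P * Q = 20 * 9 = $180
Total Cost = FC + VC*Q = 20 + 12*9 = $128
Profit = TR - TC = 180 - 128 = $52

$52


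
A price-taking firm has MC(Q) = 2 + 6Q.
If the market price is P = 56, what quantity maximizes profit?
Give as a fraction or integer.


In perfect competition, profit is maximized where P = MC.
56 = 2 + 6Q
54 = 6Q
Q* = 54/6 = 9

9


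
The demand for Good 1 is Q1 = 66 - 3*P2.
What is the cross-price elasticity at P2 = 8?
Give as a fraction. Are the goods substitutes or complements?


dQ1/dP2 = -3
At P2 = 8: Q1 = 66 - 3*8 = 42
Exy = (dQ1/dP2)(P2/Q1) = -3 * 8 / 42 = -4/7
Since Exy < 0, the goods are complements.

-4/7 (complements)


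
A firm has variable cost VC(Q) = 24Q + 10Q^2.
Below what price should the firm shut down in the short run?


AVC(Q) = VC(Q)/Q = 24 + 10Q
AVC is increasing in Q, so minimum AVC is at Q -> 0+.
Min AVC = 24
The firm should shut down if P < 24.

24


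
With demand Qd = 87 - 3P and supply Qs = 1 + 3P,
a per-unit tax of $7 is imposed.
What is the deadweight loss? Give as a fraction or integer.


Pre-tax equilibrium quantity: Q* = 44
Post-tax equilibrium quantity: Q_tax = 67/2
Reduction in quantity: Q* - Q_tax = 21/2
DWL = (1/2) * tax * (Q* - Q_tax)
DWL = (1/2) * 7 * 21/2 = 147/4

147/4


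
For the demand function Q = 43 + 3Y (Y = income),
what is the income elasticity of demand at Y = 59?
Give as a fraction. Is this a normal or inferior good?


dQ/dY = 3
At Y = 59: Q = 43 + 3*59 = 220
Ey = (dQ/dY)(Y/Q) = 3 * 59 / 220 = 177/220
Since Ey > 0, this is a normal good.

177/220 (normal good)


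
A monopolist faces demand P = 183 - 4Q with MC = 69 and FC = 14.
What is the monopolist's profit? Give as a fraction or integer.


MR = MC: 183 - 8Q = 69
Q* = 57/4
P* = 183 - 4*57/4 = 126
Profit = (P* - MC)*Q* - FC
= (126 - 69)*57/4 - 14
= 57*57/4 - 14
= 3249/4 - 14 = 3193/4

3193/4


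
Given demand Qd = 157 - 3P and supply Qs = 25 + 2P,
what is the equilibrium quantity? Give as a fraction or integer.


First find equilibrium price:
157 - 3P = 25 + 2P
P* = 132/5 = 132/5
Then substitute into demand:
Q* = 157 - 3 * 132/5 = 389/5

389/5


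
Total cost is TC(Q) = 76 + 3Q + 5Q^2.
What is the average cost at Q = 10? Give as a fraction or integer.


TC(10) = 76 + 3*10 + 5*10^2
TC(10) = 76 + 30 + 500 = 606
AC = TC/Q = 606/10 = 303/5

303/5


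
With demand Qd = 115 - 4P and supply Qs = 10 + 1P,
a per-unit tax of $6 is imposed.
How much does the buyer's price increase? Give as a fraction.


With a per-unit tax, the buyer's price increase depends on relative slopes.
Supply slope: d = 1, Demand slope: b = 4
Buyer's price increase = d * tax / (b + d)
= 1 * 6 / (4 + 1)
= 6 / 5 = 6/5

6/5


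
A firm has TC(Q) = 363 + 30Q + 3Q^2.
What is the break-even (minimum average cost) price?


AC(Q) = 363/Q + 30 + 3Q
To minimize: dAC/dQ = -363/Q^2 + 3 = 0
Q^2 = 363/3 = 121
Q* = 11
Min AC = 363/11 + 30 + 3*11
Min AC = 33 + 30 + 33 = 96

96


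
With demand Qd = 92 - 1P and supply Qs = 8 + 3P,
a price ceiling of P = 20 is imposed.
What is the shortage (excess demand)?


At P = 20:
Qd = 92 - 1*20 = 72
Qs = 8 + 3*20 = 68
Shortage = Qd - Qs = 72 - 68 = 4

4


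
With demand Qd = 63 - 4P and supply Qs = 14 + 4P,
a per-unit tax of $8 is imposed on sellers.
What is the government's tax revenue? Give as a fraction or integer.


With tax on sellers, new supply: Qs' = 14 + 4(P - 8)
= 4P - 18
New equilibrium quantity:
Q_new = 45/2
Tax revenue = tax * Q_new = 8 * 45/2 = 180

180


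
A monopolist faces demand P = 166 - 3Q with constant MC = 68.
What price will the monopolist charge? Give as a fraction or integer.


MR = 166 - 6Q
Set MR = MC: 166 - 6Q = 68
Q* = 49/3
Substitute into demand:
P* = 166 - 3*49/3 = 117

117


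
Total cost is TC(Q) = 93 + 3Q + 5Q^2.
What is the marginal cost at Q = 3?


MC = dTC/dQ = 3 + 2*5*Q
At Q = 3:
MC = 3 + 10*3
MC = 3 + 30 = 33

33


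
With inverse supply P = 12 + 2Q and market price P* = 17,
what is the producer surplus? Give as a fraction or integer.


Minimum supply price (at Q=0): P_min = 12
Quantity supplied at P* = 17:
Q* = (17 - 12)/2 = 5/2
PS = (1/2) * Q* * (P* - P_min)
PS = (1/2) * 5/2 * (17 - 12)
PS = (1/2) * 5/2 * 5 = 25/4

25/4


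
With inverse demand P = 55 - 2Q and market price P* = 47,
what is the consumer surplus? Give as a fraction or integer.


Maximum willingness to pay (at Q=0): P_max = 55
Quantity demanded at P* = 47:
Q* = (55 - 47)/2 = 4
CS = (1/2) * Q* * (P_max - P*)
CS = (1/2) * 4 * (55 - 47)
CS = (1/2) * 4 * 8 = 16

16


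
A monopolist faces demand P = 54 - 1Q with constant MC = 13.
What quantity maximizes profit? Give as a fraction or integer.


TR = P*Q = (54 - 1Q)Q = 54Q - 1Q^2
MR = dTR/dQ = 54 - 2Q
Set MR = MC:
54 - 2Q = 13
41 = 2Q
Q* = 41/2 = 41/2

41/2


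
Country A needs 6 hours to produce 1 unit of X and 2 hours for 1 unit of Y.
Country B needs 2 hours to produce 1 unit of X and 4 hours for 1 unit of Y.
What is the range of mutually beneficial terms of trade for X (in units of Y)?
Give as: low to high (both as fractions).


Opportunity cost of X for Country A = hours_X / hours_Y = 6/2 = 3 units of Y
Opportunity cost of X for Country B = hours_X / hours_Y = 2/4 = 1/2 units of Y
Terms of trade must be between the two opportunity costs.
Range: 1/2 to 3

1/2 to 3


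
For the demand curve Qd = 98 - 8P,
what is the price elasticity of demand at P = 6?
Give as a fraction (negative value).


dQ/dP = -8
At P = 6: Q = 98 - 8*6 = 50
E = (dQ/dP)(P/Q) = (-8)(6/50) = -24/25

-24/25


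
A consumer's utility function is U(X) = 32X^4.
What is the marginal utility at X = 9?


MU = dU/dX = 32*4*X^(4-1)
MU = 128*X^3
At X = 9:
MU = 128 * 9^3
MU = 128 * 729 = 93312

93312


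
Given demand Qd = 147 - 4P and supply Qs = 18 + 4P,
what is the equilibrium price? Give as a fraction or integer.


At equilibrium, Qd = Qs.
147 - 4P = 18 + 4P
147 - 18 = 4P + 4P
129 = 8P
P* = 129/8 = 129/8

129/8


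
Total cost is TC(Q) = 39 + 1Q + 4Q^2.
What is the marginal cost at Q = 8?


MC = dTC/dQ = 1 + 2*4*Q
At Q = 8:
MC = 1 + 8*8
MC = 1 + 64 = 65

65


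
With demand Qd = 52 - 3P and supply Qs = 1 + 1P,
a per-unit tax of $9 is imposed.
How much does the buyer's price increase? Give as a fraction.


With a per-unit tax, the buyer's price increase depends on relative slopes.
Supply slope: d = 1, Demand slope: b = 3
Buyer's price increase = d * tax / (b + d)
= 1 * 9 / (3 + 1)
= 9 / 4 = 9/4

9/4


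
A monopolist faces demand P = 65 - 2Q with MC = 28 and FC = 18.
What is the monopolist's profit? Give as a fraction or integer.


MR = MC: 65 - 4Q = 28
Q* = 37/4
P* = 65 - 2*37/4 = 93/2
Profit = (P* - MC)*Q* - FC
= (93/2 - 28)*37/4 - 18
= 37/2*37/4 - 18
= 1369/8 - 18 = 1225/8

1225/8


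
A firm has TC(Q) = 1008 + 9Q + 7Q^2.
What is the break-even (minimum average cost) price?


AC(Q) = 1008/Q + 9 + 7Q
To minimize: dAC/dQ = -1008/Q^2 + 7 = 0
Q^2 = 1008/7 = 144
Q* = 12
Min AC = 1008/12 + 9 + 7*12
Min AC = 84 + 9 + 84 = 177

177


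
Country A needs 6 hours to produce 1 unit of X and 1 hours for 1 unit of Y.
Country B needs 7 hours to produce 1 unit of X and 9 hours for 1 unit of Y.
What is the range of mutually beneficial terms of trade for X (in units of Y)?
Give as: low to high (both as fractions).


Opportunity cost of X for Country A = hours_X / hours_Y = 6/1 = 6 units of Y
Opportunity cost of X for Country B = hours_X / hours_Y = 7/9 = 7/9 units of Y
Terms of trade must be between the two opportunity costs.
Range: 7/9 to 6

7/9 to 6


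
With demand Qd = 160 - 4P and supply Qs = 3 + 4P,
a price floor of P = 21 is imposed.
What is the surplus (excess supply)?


At P = 21:
Qd = 160 - 4*21 = 76
Qs = 3 + 4*21 = 87
Surplus = Qs - Qd = 87 - 76 = 11

11


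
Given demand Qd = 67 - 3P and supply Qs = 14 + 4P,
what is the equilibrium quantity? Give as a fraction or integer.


First find equilibrium price:
67 - 3P = 14 + 4P
P* = 53/7 = 53/7
Then substitute into demand:
Q* = 67 - 3 * 53/7 = 310/7

310/7


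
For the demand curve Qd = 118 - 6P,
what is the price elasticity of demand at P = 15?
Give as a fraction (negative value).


dQ/dP = -6
At P = 15: Q = 118 - 6*15 = 28
E = (dQ/dP)(P/Q) = (-6)(15/28) = -45/14

-45/14


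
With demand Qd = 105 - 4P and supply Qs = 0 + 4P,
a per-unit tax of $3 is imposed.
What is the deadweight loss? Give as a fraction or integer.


Pre-tax equilibrium quantity: Q* = 105/2
Post-tax equilibrium quantity: Q_tax = 93/2
Reduction in quantity: Q* - Q_tax = 6
DWL = (1/2) * tax * (Q* - Q_tax)
DWL = (1/2) * 3 * 6 = 9

9
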